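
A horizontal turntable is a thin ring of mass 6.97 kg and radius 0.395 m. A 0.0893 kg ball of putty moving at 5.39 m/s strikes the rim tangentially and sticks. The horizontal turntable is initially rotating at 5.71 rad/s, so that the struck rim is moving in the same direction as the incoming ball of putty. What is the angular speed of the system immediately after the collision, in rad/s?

The axle reaction passes through the axle and exerts no torque about it; angular momentum about the axle is conserved through the impact.
I_p = (6.97)(0.395)² = 1.087 kg·m². Taking the sense of the ball of putty's angular momentum as positive, L_{ball} = m v R = (0.0893)(5.39)(0.395) = 0.1901 kg·m²/s.
L_i = +I_p ω_p + m v R = +(1.087)(5.71) + 0.1901 = 6.400 kg·m²/s.
After sticking, I_f = I_p + m R² = 1.087 + (0.0893)(0.395)² = 1.101 kg·m².
ω_f = L_i / I_f = 6.400 / 1.101 = 5.810 rad/s.

|ω_f| ≈ 5.81 rad/s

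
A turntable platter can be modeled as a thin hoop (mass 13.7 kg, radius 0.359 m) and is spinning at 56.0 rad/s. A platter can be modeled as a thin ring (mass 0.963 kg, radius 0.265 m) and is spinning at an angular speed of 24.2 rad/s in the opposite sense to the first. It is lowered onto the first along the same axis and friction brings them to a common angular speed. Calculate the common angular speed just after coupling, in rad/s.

|ω_f| ≈ 53.0 rad/s

No external torque acts about the common axis, so total angular momentum is conserved.
Moments of inertia: I_A = (13.7)(0.359)² = 1.766 kg·m²; I_B = (0.963)(0.265)² = 0.06763 kg·m².
Taking A's sense as positive: L = (1.766)(56.0) − (0.06763)(24.2) = 97.24 kg·m²·rad/s.
Combined I = 1.766 + 0.06763 = 1.833 kg·m².
ω_f = L / I = 97.24 / 1.833 = 53.04 rad/s.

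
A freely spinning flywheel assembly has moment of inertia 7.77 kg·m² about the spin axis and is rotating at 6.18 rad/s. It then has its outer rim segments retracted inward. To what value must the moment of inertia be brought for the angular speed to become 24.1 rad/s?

I₂ ≈ 1.99 kg·m²

With no external torque about the axis, L is conserved: I₁ω₁ = I₂ω₂.
I₂ = I₁ω₁ / ω₂ = (7.77)(6.18) / (24.1) = 1.992 kg·m².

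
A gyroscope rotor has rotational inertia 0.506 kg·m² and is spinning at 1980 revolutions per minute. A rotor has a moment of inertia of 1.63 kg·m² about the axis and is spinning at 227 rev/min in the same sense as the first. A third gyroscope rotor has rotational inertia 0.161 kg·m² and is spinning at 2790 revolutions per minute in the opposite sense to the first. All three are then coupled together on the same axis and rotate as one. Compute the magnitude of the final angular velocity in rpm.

No external torque acts about the common axis, so total angular momentum is conserved.
Taking A's sense as positive: L = (0.5060)(1980) + (1.630)(227) − (0.1610)(2790) = 922.7 kg·m²·rpm.
Combined I = 0.5060 + 1.630 + 0.1610 = 2.297 kg·m².
ω_f = L / I = 922.7 / 2.297 = 401.7 rpm.

|ω_f| ≈ 402 rpm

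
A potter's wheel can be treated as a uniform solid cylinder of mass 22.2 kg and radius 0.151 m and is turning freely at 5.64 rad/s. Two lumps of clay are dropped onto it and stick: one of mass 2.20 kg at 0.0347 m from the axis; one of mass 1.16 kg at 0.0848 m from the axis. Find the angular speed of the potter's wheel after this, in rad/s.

No external torque acts about the axis; L_before = L_after.
I_p = ½(22.2)(0.151)² = 0.2531 kg·m².
Added inertia Σmr² = (2.20)(0.0347)² + (1.16)(0.0848)² = 0.01099 kg·m²; I_f = 0.2531 + 0.01099 = 0.2641 kg·m².
ω_f = I_p ω_i / I_f = (0.2531)(5.64) / 0.2641 = 5.405 rad/s.

ω_f ≈ 5.41 rad/s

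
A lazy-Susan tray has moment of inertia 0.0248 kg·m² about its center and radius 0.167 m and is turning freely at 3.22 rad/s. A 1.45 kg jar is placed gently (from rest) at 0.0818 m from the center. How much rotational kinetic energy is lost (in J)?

The added mass arrives with no angular momentum about the center, and any external torque about the center is negligible, so the system's angular momentum is conserved.
Added inertia Σmr² = (1.45)(0.0818)² = 0.009702 kg·m²; I_f = 0.02480 + 0.009702 = 0.03450 kg·m².
ω_f = I_p ω_i / I_f = (0.02480)(3.22) / 0.03450 = 2.315 rad/s.
KE_i = ½(0.02480)(3.220 rad/s)² = 0.1286 J; KE_f = ½(0.03450)(2.315)² = 0.09241 J.

energy lost ≈ 0.0362 J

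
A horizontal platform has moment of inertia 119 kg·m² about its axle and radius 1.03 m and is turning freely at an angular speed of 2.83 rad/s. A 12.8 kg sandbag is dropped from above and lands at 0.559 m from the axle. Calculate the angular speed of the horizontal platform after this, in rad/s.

ω_f ≈ 2.74 rad/s

The added mass arrives with no angular momentum about the axle, and any external torque about the axle is negligible, so the system's angular momentum is conserved.
Added inertia Σmr² = (12.8)(0.559)² = 4.000 kg·m²; I_f = 119.0 + 4.000 = 123.0 kg·m².
ω_f = I_p ω_i / I_f = (119.0)(2.83) / 123.0 = 2.738 rad/s.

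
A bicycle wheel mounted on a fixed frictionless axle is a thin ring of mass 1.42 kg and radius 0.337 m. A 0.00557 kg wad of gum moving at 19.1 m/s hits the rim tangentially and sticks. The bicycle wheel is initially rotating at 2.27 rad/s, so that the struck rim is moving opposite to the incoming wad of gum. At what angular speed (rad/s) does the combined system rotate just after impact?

The axle reaction passes through the axle and exerts no torque about it; angular momentum about the axle is conserved through the impact.
I_p = (1.42)(0.337)² = 0.1613 kg·m². Taking the sense of the wad of gum's angular momentum as positive, L_{wad} = m v R = (0.00557)(19.1)(0.337) = 0.03585 kg·m²/s.
L_i = −I_p ω_p + m v R = −(0.1613)(2.27) + 0.03585 = -0.3302 kg·m²/s.
After sticking, I_f = I_p + m R² = 0.1613 + (0.00557)(0.337)² = 0.1619 kg·m².
ω_f = L_i / I_f = -0.3302 / 0.1619 = -2.040 rad/s.

|ω_f| ≈ 2.04 rad/s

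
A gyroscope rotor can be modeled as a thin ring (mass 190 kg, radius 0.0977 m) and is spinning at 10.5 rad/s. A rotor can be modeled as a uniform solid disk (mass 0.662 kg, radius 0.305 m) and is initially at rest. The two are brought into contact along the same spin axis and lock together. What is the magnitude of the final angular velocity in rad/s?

No external torque acts about the common axis, so total angular momentum is conserved.
Moments of inertia: I_A = (190)(0.0977)² = 1.814 kg·m²; I_B = ½(0.662)(0.305)² = 0.03079 kg·m².
Taking A's sense as positive: L = (1.814)(10.5) = 19.04 kg·m²·rad/s.
Combined I = 1.814 + 0.03079 = 1.844 kg·m².
ω_f = L / I = 19.04 / 1.844 = 10.32 rad/s.

|ω_f| ≈ 10.3 rad/s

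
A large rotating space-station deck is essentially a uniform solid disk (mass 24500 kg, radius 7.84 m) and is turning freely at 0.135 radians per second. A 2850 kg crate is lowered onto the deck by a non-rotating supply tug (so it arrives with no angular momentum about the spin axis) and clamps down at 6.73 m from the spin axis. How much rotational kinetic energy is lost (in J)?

The added mass arrives with no angular momentum about the spin axis, and any external torque about the spin axis is negligible, so the system's angular momentum is conserved.
I_p = ½(24500)(7.84)² = 7.530e+05 kg·m².
Added inertia Σmr² = (2850)(6.73)² = 1.291e+05 kg·m²; I_f = 7.530e+05 + 1.291e+05 = 8.820e+05 kg·m².
ω_f = I_p ω_i / I_f = (7.530e+05)(0.135) / 8.820e+05 = 0.1152 rad/s.
KE_i = ½(7.530e+05)(0.1350 rad/s)² = 6861 J; KE_f = ½(8.820e+05)(0.1152)² = 5857 J.

energy lost ≈ 1000 J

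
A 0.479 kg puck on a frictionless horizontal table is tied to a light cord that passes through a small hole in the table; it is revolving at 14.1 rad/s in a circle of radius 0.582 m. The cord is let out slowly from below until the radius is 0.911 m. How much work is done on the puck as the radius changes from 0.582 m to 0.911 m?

W ≈ -9.55 J

No torque about the axis ⇒ m r₁² ω₁ = m r₂² ω₂.
ω₂ = ω₁ (r₁/r₂)² = (14.1)(0.582/0.911)² = 5.755 rad/s.
W = ΔKE = ½m(v₂² − v₁²) = -9.546 J.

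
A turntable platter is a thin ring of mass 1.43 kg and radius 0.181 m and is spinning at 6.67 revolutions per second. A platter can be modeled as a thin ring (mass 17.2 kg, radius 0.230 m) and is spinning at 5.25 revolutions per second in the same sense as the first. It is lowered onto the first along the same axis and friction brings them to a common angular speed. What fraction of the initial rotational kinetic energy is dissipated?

fraction ≈ 0.00331

No external torque acts about the common axis, so total angular momentum is conserved.
Moments of inertia: I_A = (1.43)(0.181)² = 0.04685 kg·m²; I_B = (17.2)(0.230)² = 0.9099 kg·m².
Taking A's sense as positive: L = (0.04685)(6.67) + (0.9099)(5.25) = 5.089 kg·m²·rev/s.
Combined I = 0.04685 + 0.9099 = 0.9567 kg·m².
ω_f = L / I = 5.089 / 0.9567 = 5.320 rev/s.
KE_i = ½ΣIω² = 536.2 J; KE_f = ½(0.9567)(33.42)² = 534.4 J.
Fraction dissipated = (KE_i − KE_f)/KE_i = 0.003307.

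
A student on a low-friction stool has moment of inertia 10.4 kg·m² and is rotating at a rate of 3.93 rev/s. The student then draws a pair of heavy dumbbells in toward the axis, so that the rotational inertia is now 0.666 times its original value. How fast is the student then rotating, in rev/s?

ω₂ ≈ 5.90 rev/s

With no external torque about the axis, L is conserved: I₁ω₁ = I₂ω₂.
I₂ = 0.666 × 10.4 = 6.926 kg·m².
ω₂ = I₁ω₁ / I₂ = (10.40)(3.93 rev/s) / (6.926) = 5.901 rev/s.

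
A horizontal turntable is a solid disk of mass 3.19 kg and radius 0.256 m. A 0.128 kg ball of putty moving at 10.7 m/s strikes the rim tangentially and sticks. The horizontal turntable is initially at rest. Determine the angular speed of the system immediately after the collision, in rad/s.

About the axle the impulsive forces during the collision are internal, so angular momentum about that axis is conserved.
I_p = ½(3.19)(0.256)² = 0.1045 kg·m². Taking the sense of the ball of putty's angular momentum as positive, L_{ball} = m v R = (0.128)(10.7)(0.256) = 0.3506 kg·m²/s.
L_i = 0 + 0.3506 = 0.3506 kg·m²/s.
After sticking, I_f = I_p + m R² = 0.1045 + (0.128)(0.256)² = 0.1129 kg·m².
ω_f = L_i / I_f = 0.3506 / 0.1129 = 3.105 rad/s.

|ω_f| ≈ 3.11 rad/s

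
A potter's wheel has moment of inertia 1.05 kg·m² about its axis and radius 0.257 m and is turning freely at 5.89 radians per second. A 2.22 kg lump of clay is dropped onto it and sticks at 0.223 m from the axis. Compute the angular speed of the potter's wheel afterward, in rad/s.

No external torque acts about the axis; L_before = L_after.
Added inertia Σmr² = (2.22)(0.223)² = 0.1104 kg·m²; I_f = 1.050 + 0.1104 = 1.160 kg·m².
ω_f = I_p ω_i / I_f = (1.050)(5.89) / 1.160 = 5.330 rad/s.

ω_f ≈ 5.33 rad/s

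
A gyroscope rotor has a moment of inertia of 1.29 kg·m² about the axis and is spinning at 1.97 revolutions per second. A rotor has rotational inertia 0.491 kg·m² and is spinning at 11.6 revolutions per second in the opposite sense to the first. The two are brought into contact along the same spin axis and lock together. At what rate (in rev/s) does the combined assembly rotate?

|ω_f| ≈ 1.77 rev/s

No external torque acts about the common axis, so total angular momentum is conserved.
Taking A's sense as positive: L = (1.290)(1.97) − (0.4910)(11.6) = -3.154 kg·m²·rev/s.
Combined I = 1.290 + 0.4910 = 1.781 kg·m².
ω_f = L / I = -3.154 / 1.781 = -1.771 rev/s.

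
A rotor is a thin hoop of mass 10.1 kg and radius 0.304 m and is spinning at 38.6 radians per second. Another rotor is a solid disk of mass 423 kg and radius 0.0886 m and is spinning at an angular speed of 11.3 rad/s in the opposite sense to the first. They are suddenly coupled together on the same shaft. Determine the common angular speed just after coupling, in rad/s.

The coupling torques are internal; angular momentum about the shared axis is conserved.
Moments of inertia: I_A = (10.1)(0.304)² = 0.9334 kg·m²; I_B = ½(423)(0.0886)² = 1.660 kg·m².
Taking A's sense as positive: L = (0.9334)(38.6) − (1.660)(11.3) = 17.27 kg·m²·rad/s.
Combined I = 0.9334 + 1.660 = 2.594 kg·m².
ω_f = L / I = 17.27 / 2.594 = 6.658 rad/s.

|ω_f| ≈ 6.66 rad/s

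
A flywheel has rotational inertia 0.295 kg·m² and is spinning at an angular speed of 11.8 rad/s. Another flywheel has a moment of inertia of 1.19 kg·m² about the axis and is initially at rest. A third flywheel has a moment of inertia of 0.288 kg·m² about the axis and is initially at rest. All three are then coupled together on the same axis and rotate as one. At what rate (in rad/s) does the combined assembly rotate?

The coupling torques are internal; angular momentum about the shared axis is conserved.
Taking A's sense as positive: L = (0.2950)(11.8) = 3.481 kg·m²·rad/s.
Combined I = 0.2950 + 1.190 + 0.2880 = 1.773 kg·m².
ω_f = L / I = 3.481 / 1.773 = 1.963 rad/s.

|ω_f| ≈ 1.96 rad/s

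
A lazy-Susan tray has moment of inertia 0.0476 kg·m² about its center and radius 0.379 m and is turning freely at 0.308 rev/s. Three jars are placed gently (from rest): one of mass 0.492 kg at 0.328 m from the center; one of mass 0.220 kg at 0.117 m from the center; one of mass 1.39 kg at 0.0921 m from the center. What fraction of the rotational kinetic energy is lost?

The added mass arrives with no angular momentum about the center, and any external torque about the center is negligible, so the system's angular momentum is conserved.
Added inertia Σmr² = (0.492)(0.328)² + (0.220)(0.117)² + (1.39)(0.0921)² = 0.06773 kg·m²; I_f = 0.04760 + 0.06773 = 0.1153 kg·m².
ω_f = I_p ω_i / I_f = (0.04760)(0.308) / 0.1153 = 0.1271 rev/s.
KE_i = ½(0.04760)(1.935 rad/s)² = 0.08913 J; KE_f = ½(0.1153)(0.7987)² = 0.03679 J.
Fraction lost = 0.5873.

fraction ≈ 0.587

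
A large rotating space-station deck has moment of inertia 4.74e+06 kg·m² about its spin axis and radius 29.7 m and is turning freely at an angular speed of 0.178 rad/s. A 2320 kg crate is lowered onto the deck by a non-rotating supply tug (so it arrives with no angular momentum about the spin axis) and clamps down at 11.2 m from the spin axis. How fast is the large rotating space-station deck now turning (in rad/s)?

ω_f ≈ 0.168 rad/s

The added mass arrives with no angular momentum about the spin axis, and any external torque about the spin axis is negligible, so the system's angular momentum is conserved.
Added inertia Σmr² = (2320)(11.2)² = 2.910e+05 kg·m²; I_f = 4.740e+06 + 2.910e+05 = 5.031e+06 kg·m².
ω_f = I_p ω_i / I_f = (4.740e+06)(0.178) / 5.031e+06 = 0.1677 rad/s.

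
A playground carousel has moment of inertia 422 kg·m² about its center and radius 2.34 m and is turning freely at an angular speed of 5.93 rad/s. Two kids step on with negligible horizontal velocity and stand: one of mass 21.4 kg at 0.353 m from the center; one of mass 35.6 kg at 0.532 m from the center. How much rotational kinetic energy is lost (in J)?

energy lost ≈ 217 J

No external torque acts about the center; L_before = L_after.
Added inertia Σmr² = (21.4)(0.353)² + (35.6)(0.532)² = 12.74 kg·m²; I_f = 422.0 + 12.74 = 434.7 kg·m².
ω_f = I_p ω_i / I_f = (422.0)(5.93) / 434.7 = 5.756 rad/s.
KE_i = ½(422.0)(5.930 rad/s)² = 7420 J; KE_f = ½(434.7)(5.756)² = 7202 J.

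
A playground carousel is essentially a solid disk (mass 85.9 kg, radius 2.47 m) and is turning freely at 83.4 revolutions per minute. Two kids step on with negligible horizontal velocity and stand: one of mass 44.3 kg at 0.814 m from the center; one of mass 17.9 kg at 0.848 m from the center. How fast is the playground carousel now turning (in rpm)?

ω_f ≈ 71.8 rpm

The added mass arrives with no angular momentum about the center, and any external torque about the center is negligible, so the system's angular momentum is conserved.
I_p = ½(85.9)(2.47)² = 262.0 kg·m².
Added inertia Σmr² = (44.3)(0.814)² + (17.9)(0.848)² = 42.22 kg·m²; I_f = 262.0 + 42.22 = 304.3 kg·m².
ω_f = I_p ω_i / I_f = (262.0)(83.4) / 304.3 = 71.83 rpm.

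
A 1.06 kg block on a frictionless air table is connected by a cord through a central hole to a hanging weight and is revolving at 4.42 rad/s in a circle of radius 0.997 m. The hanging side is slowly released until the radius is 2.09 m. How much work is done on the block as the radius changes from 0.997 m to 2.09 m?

W ≈ -7.95 J

No torque about the axis ⇒ m r₁² ω₁ = m r₂² ω₂.
ω₂ = ω₁ (r₁/r₂)² = (4.42)(0.997/2.09)² = 1.006 rad/s.
W = ΔKE = ½m(v₂² − v₁²) = -7.950 J.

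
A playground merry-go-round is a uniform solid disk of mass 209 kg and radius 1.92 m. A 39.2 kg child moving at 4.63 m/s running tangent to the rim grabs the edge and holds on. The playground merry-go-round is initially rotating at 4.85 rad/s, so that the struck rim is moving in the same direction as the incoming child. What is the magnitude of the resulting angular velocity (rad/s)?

About the axle the impulsive forces during the collision are internal, so angular momentum about that axis is conserved.
I_p = ½(209)(1.92)² = 385.2 kg·m². Taking the sense of the child's angular momentum as positive, L_{child} = m v R = (39.2)(4.63)(1.92) = 348.5 kg·m²/s.
L_i = +I_p ω_p + m v R = +(385.2)(4.85) + 348.5 = 2217 kg·m²/s.
After sticking, I_f = I_p + m R² = 385.2 + (39.2)(1.92)² = 529.7 kg·m².
ω_f = L_i / I_f = 2217 / 529.7 = 4.185 rad/s.

|ω_f| ≈ 4.18 rad/s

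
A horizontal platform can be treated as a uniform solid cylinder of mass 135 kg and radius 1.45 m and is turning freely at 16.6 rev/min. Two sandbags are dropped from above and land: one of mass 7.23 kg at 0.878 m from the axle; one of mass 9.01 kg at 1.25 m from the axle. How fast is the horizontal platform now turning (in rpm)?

ω_f ≈ 14.6 rpm

The added mass arrives with no angular momentum about the axle, and any external torque about the axle is negligible, so the system's angular momentum is conserved.
I_p = ½(135)(1.45)² = 141.9 kg·m².
Added inertia Σmr² = (7.23)(0.878)² + (9.01)(1.25)² = 19.65 kg·m²; I_f = 141.9 + 19.65 = 161.6 kg·m².
ω_f = I_p ω_i / I_f = (141.9)(16.6) / 161.6 = 14.58 rpm.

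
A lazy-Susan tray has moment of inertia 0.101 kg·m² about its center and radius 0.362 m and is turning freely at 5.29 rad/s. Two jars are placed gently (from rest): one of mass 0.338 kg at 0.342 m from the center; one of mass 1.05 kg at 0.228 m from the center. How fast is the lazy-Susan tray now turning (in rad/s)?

The added mass arrives with no angular momentum about the center, and any external torque about the center is negligible, so the system's angular momentum is conserved.
Added inertia Σmr² = (0.338)(0.342)² + (1.05)(0.228)² = 0.09412 kg·m²; I_f = 0.1010 + 0.09412 = 0.1951 kg·m².
ω_f = I_p ω_i / I_f = (0.1010)(5.29) / 0.1951 = 2.738 rad/s.

ω_f ≈ 2.74 rad/s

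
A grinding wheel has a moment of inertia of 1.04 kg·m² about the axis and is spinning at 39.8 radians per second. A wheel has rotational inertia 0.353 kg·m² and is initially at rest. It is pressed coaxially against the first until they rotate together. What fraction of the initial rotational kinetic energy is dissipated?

fraction ≈ 0.253

No external torque acts about the common axis, so total angular momentum is conserved.
Taking A's sense as positive: L = (1.040)(39.8) = 41.39 kg·m²·rad/s.
Combined I = 1.040 + 0.3530 = 1.393 kg·m².
ω_f = L / I = 41.39 / 1.393 = 29.71 rad/s.
KE_i = ½ΣIω² = 823.7 J; KE_f = ½(1.393)(29.71)² = 615.0 J.
Fraction dissipated = (KE_i − KE_f)/KE_i = 0.2534.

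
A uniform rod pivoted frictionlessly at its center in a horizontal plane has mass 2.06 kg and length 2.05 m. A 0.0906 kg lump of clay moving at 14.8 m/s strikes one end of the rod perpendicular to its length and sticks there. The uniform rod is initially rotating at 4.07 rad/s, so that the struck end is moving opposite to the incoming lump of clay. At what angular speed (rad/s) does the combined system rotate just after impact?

|ω_f| ≈ 1.91 rad/s

About the pivot the impulsive forces during the collision are internal, so angular momentum about that axis is conserved.
I_p = (1/12)(2.06)(2.05)² = 0.7214 kg·m². Taking the sense of the lump of clay's angular momentum as positive, L_{lump} = m v R = (0.0906)(14.8)(2.05/2) = 1.374 kg·m²/s.
L_i = −I_p ω_p + m v R = −(0.7214)(4.07) + 1.374 = -1.562 kg·m²/s.
After sticking, I_f = I_p + m R² = 0.7214 + (0.0906)(2.05/2)² = 0.8166 kg·m².
ω_f = L_i / I_f = -1.562 / 0.8166 = -1.913 rad/s.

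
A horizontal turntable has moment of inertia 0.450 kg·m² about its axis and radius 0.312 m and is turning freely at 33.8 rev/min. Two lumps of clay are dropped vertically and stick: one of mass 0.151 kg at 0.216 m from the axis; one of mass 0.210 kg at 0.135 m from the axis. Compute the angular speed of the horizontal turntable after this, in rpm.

No external torque acts about the axis; L_before = L_after.
Added inertia Σmr² = (0.151)(0.216)² + (0.210)(0.135)² = 0.01087 kg·m²; I_f = 0.4500 + 0.01087 = 0.4609 kg·m².
ω_f = I_p ω_i / I_f = (0.4500)(33.8) / 0.4609 = 33.00 rpm.

ω_f ≈ 33.0 rpm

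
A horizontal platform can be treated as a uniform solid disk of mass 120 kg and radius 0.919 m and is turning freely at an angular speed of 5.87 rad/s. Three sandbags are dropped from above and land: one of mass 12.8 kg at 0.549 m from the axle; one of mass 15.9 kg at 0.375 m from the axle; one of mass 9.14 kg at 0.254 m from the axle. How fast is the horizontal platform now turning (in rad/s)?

ω_f ≈ 5.19 rad/s

No external torque acts about the axle; L_before = L_after.
I_p = ½(120)(0.919)² = 50.67 kg·m².
Added inertia Σmr² = (12.8)(0.549)² + (15.9)(0.375)² + (9.14)(0.254)² = 6.684 kg·m²; I_f = 50.67 + 6.684 = 57.36 kg·m².
ω_f = I_p ω_i / I_f = (50.67)(5.87) / 57.36 = 5.186 rad/s.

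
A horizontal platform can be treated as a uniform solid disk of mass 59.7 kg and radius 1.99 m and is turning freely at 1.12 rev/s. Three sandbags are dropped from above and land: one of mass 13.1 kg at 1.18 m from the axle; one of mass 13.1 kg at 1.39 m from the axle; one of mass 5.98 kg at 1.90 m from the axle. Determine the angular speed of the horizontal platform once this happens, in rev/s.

ω_f ≈ 0.722 rev/s

No external torque acts about the axle; L_before = L_after.
I_p = ½(59.7)(1.99)² = 118.2 kg·m².
Added inertia Σmr² = (13.1)(1.18)² + (13.1)(1.39)² + (5.98)(1.90)² = 65.14 kg·m²; I_f = 118.2 + 65.14 = 183.3 kg·m².
ω_f = I_p ω_i / I_f = (118.2)(1.12) / 183.3 = 0.7221 rev/s.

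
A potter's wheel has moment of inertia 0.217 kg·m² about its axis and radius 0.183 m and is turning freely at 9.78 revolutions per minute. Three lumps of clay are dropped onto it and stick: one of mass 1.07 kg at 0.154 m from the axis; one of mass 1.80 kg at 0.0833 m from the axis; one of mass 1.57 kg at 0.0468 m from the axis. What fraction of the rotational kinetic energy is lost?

The added mass arrives with no angular momentum about the axis, and any external torque about the axis is negligible, so the system's angular momentum is conserved.
Added inertia Σmr² = (1.07)(0.154)² + (1.80)(0.0833)² + (1.57)(0.0468)² = 0.04130 kg·m²; I_f = 0.2170 + 0.04130 = 0.2583 kg·m².
ω_f = I_p ω_i / I_f = (0.2170)(9.78) / 0.2583 = 8.216 rpm.
KE_i = ½(0.2170)(1.024 rad/s)² = 0.1138 J; KE_f = ½(0.2583)(0.8604)² = 0.09561 J.
Fraction lost = 0.1599.

fraction ≈ 0.160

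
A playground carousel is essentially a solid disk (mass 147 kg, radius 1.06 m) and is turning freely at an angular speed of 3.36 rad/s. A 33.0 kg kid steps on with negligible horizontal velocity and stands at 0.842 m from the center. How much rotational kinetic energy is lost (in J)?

No external torque acts about the center; L_before = L_after.
I_p = ½(147)(1.06)² = 82.58 kg·m².
Added inertia Σmr² = (33.0)(0.842)² = 23.40 kg·m²; I_f = 82.58 + 23.40 = 106.0 kg·m².
ω_f = I_p ω_i / I_f = (82.58)(3.36) / 106.0 = 2.618 rad/s.
KE_i = ½(82.58)(3.360 rad/s)² = 466.2 J; KE_f = ½(106.0)(2.618)² = 363.3 J.

energy lost ≈ 103 J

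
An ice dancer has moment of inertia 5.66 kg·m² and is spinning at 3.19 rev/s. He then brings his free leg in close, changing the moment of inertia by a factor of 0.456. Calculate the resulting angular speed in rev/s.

ω₂ ≈ 7.00 rev/s

With no external torque about the axis, L is conserved: I₁ω₁ = I₂ω₂.
I₂ = 0.456 × 5.66 = 2.581 kg·m².
ω₂ = I₁ω₁ / I₂ = (5.660)(3.19 rev/s) / (2.581) = 6.996 rev/s.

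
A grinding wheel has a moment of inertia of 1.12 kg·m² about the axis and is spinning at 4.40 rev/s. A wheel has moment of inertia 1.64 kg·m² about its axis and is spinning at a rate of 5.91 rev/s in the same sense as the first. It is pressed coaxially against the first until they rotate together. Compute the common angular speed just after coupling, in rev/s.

The coupling torques are internal; angular momentum about the shared axis is conserved.
Taking A's sense as positive: L = (1.120)(4.40) + (1.640)(5.91) = 14.62 kg·m²·rev/s.
Combined I = 1.120 + 1.640 = 2.760 kg·m².
ω_f = L / I = 14.62 / 2.760 = 5.297 rev/s.

|ω_f| ≈ 5.30 rev/s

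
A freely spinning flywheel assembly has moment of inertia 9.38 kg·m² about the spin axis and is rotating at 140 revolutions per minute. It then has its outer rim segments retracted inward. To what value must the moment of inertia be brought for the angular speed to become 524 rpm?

I₂ ≈ 2.51 kg·m²

No external torque acts about the spin axis, so angular momentum is conserved.
I₂ = I₁ω₁ / ω₂ = (9.38)(140) / (524) = 2.506 kg·m².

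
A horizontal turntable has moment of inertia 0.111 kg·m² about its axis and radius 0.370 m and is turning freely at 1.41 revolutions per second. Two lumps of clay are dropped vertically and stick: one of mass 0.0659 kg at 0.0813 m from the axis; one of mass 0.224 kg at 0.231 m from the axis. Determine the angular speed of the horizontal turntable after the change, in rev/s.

ω_f ≈ 1.27 rev/s

No external torque acts about the axis; L_before = L_after.
Added inertia Σmr² = (0.0659)(0.0813)² + (0.224)(0.231)² = 0.01239 kg·m²; I_f = 0.1110 + 0.01239 = 0.1234 kg·m².
ω_f = I_p ω_i / I_f = (0.1110)(1.41) / 0.1234 = 1.268 rev/s.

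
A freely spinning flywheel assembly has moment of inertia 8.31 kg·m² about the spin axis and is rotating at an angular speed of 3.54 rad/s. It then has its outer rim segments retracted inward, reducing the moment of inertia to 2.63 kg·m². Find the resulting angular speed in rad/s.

ω₂ ≈ 11.2 rad/s

No external torque acts about the spin axis, so angular momentum is conserved.
ω₂ = I₁ω₁ / I₂ = (8.310)(3.54 rad/s) / (2.630) = 11.19 rad/s.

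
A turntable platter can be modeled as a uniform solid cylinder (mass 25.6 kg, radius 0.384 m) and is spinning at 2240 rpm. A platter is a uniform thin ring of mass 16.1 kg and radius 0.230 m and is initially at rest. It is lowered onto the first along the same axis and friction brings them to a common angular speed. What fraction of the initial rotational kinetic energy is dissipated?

fraction ≈ 0.311

The coupling torques are internal; angular momentum about the shared axis is conserved.
Moments of inertia: I_A = ½(25.6)(0.384)² = 1.887 kg·m²; I_B = (16.1)(0.230)² = 0.8517 kg·m².
Taking A's sense as positive: L = (1.887)(2240) = 4228 kg·m²·rpm.
Combined I = 1.887 + 0.8517 = 2.739 kg·m².
ω_f = L / I = 4228 / 2.739 = 1544 rpm.
KE_i = ½ΣIω² = 51930 J; KE_f = ½(2.739)(161.6)² = 35780 J.
Fraction dissipated = (KE_i − KE_f)/KE_i = 0.3109.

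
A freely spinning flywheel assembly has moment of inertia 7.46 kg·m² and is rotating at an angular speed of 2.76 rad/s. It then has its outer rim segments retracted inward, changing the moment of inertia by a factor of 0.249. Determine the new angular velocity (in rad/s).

ω₂ ≈ 11.1 rad/s

With no external torque about the axis, L is conserved: I₁ω₁ = I₂ω₂.
I₂ = 0.249 × 7.46 = 1.858 kg·m².
ω₂ = I₁ω₁ / I₂ = (7.460)(2.76 rad/s) / (1.858) = 11.08 rad/s.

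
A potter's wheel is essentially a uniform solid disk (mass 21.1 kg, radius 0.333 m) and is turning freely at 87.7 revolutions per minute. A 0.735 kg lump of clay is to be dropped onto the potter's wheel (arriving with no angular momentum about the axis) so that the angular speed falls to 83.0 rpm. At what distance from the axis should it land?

No external torque acts about the axis; L_before = L_after.
I_p = ½(21.1)(0.333)² = 1.170 kg·m².
I_p ω_i = (I_p + m r²) ω_f ⇒ m r² = I_p(ω_i/ω_f − 1) = 1.170(87.7/83.0 − 1) = 0.06625 kg·m².
r = √(0.06625/0.735) = 0.3002 m.

r ≈ 0.300 m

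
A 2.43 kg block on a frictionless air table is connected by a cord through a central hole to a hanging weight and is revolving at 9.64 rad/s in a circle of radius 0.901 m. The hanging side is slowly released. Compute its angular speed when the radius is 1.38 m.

ω₂ ≈ 4.11 rad/s

No torque about the axis ⇒ m r₁² ω₁ = m r₂² ω₂.
ω₂ = ω₁ (r₁/r₂)² = (9.64)(0.901/1.38)² = 4.109 rad/s.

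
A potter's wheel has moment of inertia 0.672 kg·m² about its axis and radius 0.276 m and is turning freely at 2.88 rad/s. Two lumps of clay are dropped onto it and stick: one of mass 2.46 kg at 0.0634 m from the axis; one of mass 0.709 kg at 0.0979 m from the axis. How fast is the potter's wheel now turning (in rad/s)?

The added mass arrives with no angular momentum about the axis, and any external torque about the axis is negligible, so the system's angular momentum is conserved.
Added inertia Σmr² = (2.46)(0.0634)² + (0.709)(0.0979)² = 0.01668 kg·m²; I_f = 0.6720 + 0.01668 = 0.6887 kg·m².
ω_f = I_p ω_i / I_f = (0.6720)(2.88) / 0.6887 = 2.810 rad/s.

ω_f ≈ 2.81 rad/s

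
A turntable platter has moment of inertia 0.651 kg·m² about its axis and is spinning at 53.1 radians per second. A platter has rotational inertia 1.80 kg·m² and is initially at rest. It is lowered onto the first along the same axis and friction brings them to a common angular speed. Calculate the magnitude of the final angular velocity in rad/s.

|ω_f| ≈ 14.1 rad/s

No external torque acts about the common axis, so total angular momentum is conserved.
Taking A's sense as positive: L = (0.6510)(53.1) = 34.57 kg·m²·rad/s.
Combined I = 0.6510 + 1.800 = 2.451 kg·m².
ω_f = L / I = 34.57 / 2.451 = 14.10 rad/s.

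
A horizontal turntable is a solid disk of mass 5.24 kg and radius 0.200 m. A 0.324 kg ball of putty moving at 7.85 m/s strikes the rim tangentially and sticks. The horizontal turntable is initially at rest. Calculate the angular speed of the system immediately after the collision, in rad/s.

|ω_f| ≈ 4.32 rad/s

The axle reaction passes through the axle and exerts no torque about it; angular momentum about the axle is conserved through the impact.
I_p = ½(5.24)(0.200)² = 0.1048 kg·m². Taking the sense of the ball of putty's angular momentum as positive, L_{ball} = m v R = (0.324)(7.85)(0.200) = 0.5087 kg·m²/s.
L_i = 0 + 0.5087 = 0.5087 kg·m²/s.
After sticking, I_f = I_p + m R² = 0.1048 + (0.324)(0.200)² = 0.1178 kg·m².
ω_f = L_i / I_f = 0.5087 / 0.1178 = 4.320 rad/s.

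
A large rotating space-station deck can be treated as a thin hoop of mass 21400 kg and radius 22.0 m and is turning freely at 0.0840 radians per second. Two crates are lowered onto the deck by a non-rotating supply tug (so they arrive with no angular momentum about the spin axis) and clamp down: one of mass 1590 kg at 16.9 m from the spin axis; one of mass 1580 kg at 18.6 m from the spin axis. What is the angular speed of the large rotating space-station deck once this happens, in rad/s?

No external torque acts about the spin axis; L_before = L_after.
I_p = (21400)(22.0)² = 1.036e+07 kg·m².
Added inertia Σmr² = (1590)(16.9)² + (1580)(18.6)² = 1.001e+06 kg·m²; I_f = 1.036e+07 + 1.001e+06 = 1.136e+07 kg·m².
ω_f = I_p ω_i / I_f = (1.036e+07)(0.0840) / 1.136e+07 = 0.07660 rad/s.

ω_f ≈ 0.0766 rad/s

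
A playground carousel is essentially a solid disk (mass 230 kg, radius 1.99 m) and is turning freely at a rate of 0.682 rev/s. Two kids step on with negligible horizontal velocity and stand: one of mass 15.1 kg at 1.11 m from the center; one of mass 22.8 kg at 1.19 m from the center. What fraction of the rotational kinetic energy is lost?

The added mass arrives with no angular momentum about the center, and any external torque about the center is negligible, so the system's angular momentum is conserved.
I_p = ½(230)(1.99)² = 455.4 kg·m².
Added inertia Σmr² = (15.1)(1.11)² + (22.8)(1.19)² = 50.89 kg·m²; I_f = 455.4 + 50.89 = 506.3 kg·m².
ω_f = I_p ω_i / I_f = (455.4)(0.682) / 506.3 = 0.6134 rev/s.
KE_i = ½(455.4)(4.285 rad/s)² = 4181 J; KE_f = ½(506.3)(3.854)² = 3761 J.
Fraction lost = 0.1005.

fraction ≈ 0.101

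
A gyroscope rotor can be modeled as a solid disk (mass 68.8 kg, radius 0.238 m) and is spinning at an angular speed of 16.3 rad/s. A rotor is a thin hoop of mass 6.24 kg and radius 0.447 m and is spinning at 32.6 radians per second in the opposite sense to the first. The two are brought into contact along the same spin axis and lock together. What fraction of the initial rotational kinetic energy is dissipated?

fraction ≈ 0.987

No external torque acts about the common axis, so total angular momentum is conserved.
Moments of inertia: I_A = ½(68.8)(0.238)² = 1.949 kg·m²; I_B = (6.24)(0.447)² = 1.247 kg·m².
Taking A's sense as positive: L = (1.949)(16.3) − (1.247)(32.6) = -8.885 kg·m²·rad/s.
Combined I = 1.949 + 1.247 = 3.195 kg·m².
ω_f = L / I = -8.885 / 3.195 = -2.780 rad/s.
KE_i = ½ΣIω² = 921.4 J; KE_f = ½(3.195)(2.780)² = 12.35 J.
Fraction dissipated = (KE_i − KE_f)/KE_i = 0.9866.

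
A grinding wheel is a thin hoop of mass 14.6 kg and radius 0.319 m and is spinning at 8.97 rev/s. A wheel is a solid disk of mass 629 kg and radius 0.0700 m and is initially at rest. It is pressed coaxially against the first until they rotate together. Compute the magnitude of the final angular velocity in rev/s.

|ω_f| ≈ 4.40 rev/s

The coupling torques are internal; angular momentum about the shared axis is conserved.
Moments of inertia: I_A = (14.6)(0.319)² = 1.486 kg·m²; I_B = ½(629)(0.0700)² = 1.541 kg·m².
Taking A's sense as positive: L = (1.486)(8.97) = 13.33 kg·m²·rev/s.
Combined I = 1.486 + 1.541 = 3.027 kg·m².
ω_f = L / I = 13.33 / 3.027 = 4.403 rev/s.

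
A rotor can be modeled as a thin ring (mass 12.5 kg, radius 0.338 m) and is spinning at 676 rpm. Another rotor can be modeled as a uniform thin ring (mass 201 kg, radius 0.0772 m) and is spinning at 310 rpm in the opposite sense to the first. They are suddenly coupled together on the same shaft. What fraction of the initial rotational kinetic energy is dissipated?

fraction ≈ 0.825

No external torque acts about the common axis, so total angular momentum is conserved.
Moments of inertia: I_A = (12.5)(0.338)² = 1.428 kg·m²; I_B = (201)(0.0772)² = 1.198 kg·m².
Taking A's sense as positive: L = (1.428)(676) − (1.198)(310) = 594.0 kg·m²·rpm.
Combined I = 1.428 + 1.198 = 2.626 kg·m².
ω_f = L / I = 594.0 / 2.626 = 226.2 rpm.
KE_i = ½ΣIω² = 4209 J; KE_f = ½(2.626)(23.69)² = 736.7 J.
Fraction dissipated = (KE_i − KE_f)/KE_i = 0.8250.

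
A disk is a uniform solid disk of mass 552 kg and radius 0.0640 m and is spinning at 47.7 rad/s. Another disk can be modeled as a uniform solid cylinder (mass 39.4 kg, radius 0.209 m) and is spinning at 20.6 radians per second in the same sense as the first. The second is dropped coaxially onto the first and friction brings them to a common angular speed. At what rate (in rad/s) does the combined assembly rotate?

|ω_f| ≈ 36.0 rad/s

The coupling torques are internal; angular momentum about the shared axis is conserved.
Moments of inertia: I_A = ½(552)(0.0640)² = 1.130 kg·m²; I_B = ½(39.4)(0.209)² = 0.8605 kg·m².
Taking A's sense as positive: L = (1.130)(47.7) + (0.8605)(20.6) = 71.65 kg·m²·rad/s.
Combined I = 1.130 + 0.8605 = 1.991 kg·m².
ω_f = L / I = 71.65 / 1.991 = 35.99 rad/s.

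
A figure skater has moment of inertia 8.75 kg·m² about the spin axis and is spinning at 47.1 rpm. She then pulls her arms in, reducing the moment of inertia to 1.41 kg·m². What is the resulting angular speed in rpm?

ω₂ ≈ 292 rpm

With no external torque about the axis, L is conserved: I₁ω₁ = I₂ω₂.
ω₂ = I₁ω₁ / I₂ = (8.750)(47.1 rpm) / (1.410) = 292.3 rpm.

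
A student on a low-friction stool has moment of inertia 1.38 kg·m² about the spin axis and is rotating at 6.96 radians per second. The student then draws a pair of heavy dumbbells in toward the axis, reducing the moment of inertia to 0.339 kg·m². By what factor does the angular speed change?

No external torque acts about the spin axis, so angular momentum is conserved.
ω₂/ω₁ = I₁/I₂ = 1.380 / 0.3390 = 4.071.

ω₂/ω₁ ≈ 4.07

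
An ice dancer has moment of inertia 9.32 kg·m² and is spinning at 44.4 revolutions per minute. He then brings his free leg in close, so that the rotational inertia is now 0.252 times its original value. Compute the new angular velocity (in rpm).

ω₂ ≈ 176 rpm

No external torque acts about the spin axis, so angular momentum is conserved.
I₂ = 0.252 × 9.32 = 2.349 kg·m².
ω₂ = I₁ω₁ / I₂ = (9.320)(44.4 rpm) / (2.349) = 176.2 rpm.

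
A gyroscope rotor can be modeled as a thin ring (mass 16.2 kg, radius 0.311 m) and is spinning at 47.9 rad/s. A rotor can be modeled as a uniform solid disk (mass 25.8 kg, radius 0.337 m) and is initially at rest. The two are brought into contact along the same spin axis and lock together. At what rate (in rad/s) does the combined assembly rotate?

|ω_f| ≈ 24.8 rad/s

No external torque acts about the common axis, so total angular momentum is conserved.
Moments of inertia: I_A = (16.2)(0.311)² = 1.567 kg·m²; I_B = ½(25.8)(0.337)² = 1.465 kg·m².
Taking A's sense as positive: L = (1.567)(47.9) = 75.05 kg·m²·rad/s.
Combined I = 1.567 + 1.465 = 3.032 kg·m².
ω_f = L / I = 75.05 / 3.032 = 24.75 rad/s.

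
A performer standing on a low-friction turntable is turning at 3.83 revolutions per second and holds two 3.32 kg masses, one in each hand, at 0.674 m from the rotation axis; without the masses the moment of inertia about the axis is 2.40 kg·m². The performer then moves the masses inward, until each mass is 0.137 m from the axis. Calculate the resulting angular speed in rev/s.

With no external torque about the axis, L is conserved: I₁ω₁ = I₂ω₂.
I₁ = 2.40 + 2(3.32)(0.674)² = 5.416 kg·m²; I₂ = 2.40 + 2(3.32)(0.137)² = 2.525 kg·m².
ω₂ = I₁ω₁ / I₂ = (5.416)(3.83 rev/s) / (2.525) = 8.217 rev/s.

ω₂ ≈ 8.22 rev/s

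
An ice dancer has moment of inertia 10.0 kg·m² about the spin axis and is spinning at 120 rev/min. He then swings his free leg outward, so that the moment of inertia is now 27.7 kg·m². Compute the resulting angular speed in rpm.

ω₂ ≈ 43.3 rpm

Angular momentum about the spin axis is conserved since the torque about it is zero.
ω₂ = I₁ω₁ / I₂ = (10.00)(120 rpm) / (27.70) = 43.32 rpm.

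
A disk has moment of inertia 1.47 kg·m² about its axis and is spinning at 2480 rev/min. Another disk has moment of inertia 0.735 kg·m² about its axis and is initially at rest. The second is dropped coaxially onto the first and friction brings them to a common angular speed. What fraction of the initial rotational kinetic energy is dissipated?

No external torque acts about the common axis, so total angular momentum is conserved.
Taking A's sense as positive: L = (1.470)(2480) = 3646 kg·m²·rpm.
Combined I = 1.470 + 0.7350 = 2.205 kg·m².
ω_f = L / I = 3646 / 2.205 = 1653 rpm.
KE_i = ½ΣIω² = 49570 J; KE_f = ½(2.205)(173.1)² = 33050 J.
Fraction dissipated = (KE_i − KE_f)/KE_i = 0.3333.

fraction ≈ 0.333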